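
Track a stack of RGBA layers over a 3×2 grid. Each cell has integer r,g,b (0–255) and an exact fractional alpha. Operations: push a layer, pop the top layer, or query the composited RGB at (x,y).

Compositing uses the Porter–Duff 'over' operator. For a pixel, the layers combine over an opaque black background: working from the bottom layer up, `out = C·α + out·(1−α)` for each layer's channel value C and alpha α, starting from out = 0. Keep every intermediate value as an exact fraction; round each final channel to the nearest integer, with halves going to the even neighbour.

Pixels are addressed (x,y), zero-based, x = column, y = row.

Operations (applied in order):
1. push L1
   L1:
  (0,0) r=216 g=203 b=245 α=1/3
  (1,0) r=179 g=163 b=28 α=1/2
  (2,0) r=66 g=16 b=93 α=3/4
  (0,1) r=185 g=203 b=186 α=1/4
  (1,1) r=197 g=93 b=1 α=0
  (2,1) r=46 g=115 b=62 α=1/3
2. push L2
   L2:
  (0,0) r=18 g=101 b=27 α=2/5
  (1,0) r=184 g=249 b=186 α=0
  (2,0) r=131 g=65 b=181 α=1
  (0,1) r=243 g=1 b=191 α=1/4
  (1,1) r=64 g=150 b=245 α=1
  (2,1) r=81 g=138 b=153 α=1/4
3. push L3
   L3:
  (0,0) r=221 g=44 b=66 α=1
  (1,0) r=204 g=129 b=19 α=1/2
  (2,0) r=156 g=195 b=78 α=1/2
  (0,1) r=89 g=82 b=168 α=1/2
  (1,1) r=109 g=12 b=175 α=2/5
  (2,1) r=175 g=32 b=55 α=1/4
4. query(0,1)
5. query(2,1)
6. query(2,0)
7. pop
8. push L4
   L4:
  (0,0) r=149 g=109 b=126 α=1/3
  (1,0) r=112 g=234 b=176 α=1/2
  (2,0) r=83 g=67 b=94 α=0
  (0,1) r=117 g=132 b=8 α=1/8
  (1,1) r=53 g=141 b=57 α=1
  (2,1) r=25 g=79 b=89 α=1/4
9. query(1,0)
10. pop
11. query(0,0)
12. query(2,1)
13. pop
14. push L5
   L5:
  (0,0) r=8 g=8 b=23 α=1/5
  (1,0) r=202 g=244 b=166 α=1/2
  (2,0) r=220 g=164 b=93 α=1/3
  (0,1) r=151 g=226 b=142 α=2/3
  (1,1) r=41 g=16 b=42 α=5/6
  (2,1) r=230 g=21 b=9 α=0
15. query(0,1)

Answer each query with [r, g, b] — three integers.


query (0,1) [L1,L2,L3] — begin 0,0,0
+L1 (α=1/4) → [185/4, 203/4, 93/2]
+L2 (α=1/4) → [1527/16, 613/16, 661/8]
+L3 (α=1/2) → [2951/32, 1925/32, 2005/16]
→ [92, 60, 125]

query (2,1) [L1,L2,L3] — begin 0,0,0
after L1 α=1/3: [46/3, 115/3, 62/3]
after L2 α=1/4: [127/4, 253/4, 215/4]
after L3 α=1/4: [1081/16, 887/16, 865/16]
→ [68, 55, 54]

query (2,0) [L1,L2,L3] — begin 0,0,0
+L1 (α=3/4) → [99/2, 12, 279/4]
+L2 (α=1) → [131, 65, 181]
+L3 (α=1/2) → [287/2, 130, 259/2]
= [144, 130, 130]

(1,0) stack=L1,L2,L4; from [0,0,0]:
L1 α=1/2: [179/2, 163/2, 14]
L2 α=0: [179/2, 163/2, 14]
L4 α=1/2: [403/4, 631/4, 95]
rounded: [101, 158, 95]

(0,0) stack=L1,L2; from [0,0,0]:
after L1 α=1/3: [72, 203/3, 245/3]
after L2 α=2/5: [252/5, 81, 299/5]
= [50, 81, 60]

at x=2,y=1 over L1,L2:
after L1 α=1/3: [46/3, 115/3, 62/3]
after L2 α=1/4: [127/4, 253/4, 215/4]
→ [32, 63, 54]

at x=0,y=1 over L1,L5:
after L1 α=1/4: [185/4, 203/4, 93/2]
after L5 α=2/3: [1393/12, 2011/12, 661/6]
= [116, 168, 110]


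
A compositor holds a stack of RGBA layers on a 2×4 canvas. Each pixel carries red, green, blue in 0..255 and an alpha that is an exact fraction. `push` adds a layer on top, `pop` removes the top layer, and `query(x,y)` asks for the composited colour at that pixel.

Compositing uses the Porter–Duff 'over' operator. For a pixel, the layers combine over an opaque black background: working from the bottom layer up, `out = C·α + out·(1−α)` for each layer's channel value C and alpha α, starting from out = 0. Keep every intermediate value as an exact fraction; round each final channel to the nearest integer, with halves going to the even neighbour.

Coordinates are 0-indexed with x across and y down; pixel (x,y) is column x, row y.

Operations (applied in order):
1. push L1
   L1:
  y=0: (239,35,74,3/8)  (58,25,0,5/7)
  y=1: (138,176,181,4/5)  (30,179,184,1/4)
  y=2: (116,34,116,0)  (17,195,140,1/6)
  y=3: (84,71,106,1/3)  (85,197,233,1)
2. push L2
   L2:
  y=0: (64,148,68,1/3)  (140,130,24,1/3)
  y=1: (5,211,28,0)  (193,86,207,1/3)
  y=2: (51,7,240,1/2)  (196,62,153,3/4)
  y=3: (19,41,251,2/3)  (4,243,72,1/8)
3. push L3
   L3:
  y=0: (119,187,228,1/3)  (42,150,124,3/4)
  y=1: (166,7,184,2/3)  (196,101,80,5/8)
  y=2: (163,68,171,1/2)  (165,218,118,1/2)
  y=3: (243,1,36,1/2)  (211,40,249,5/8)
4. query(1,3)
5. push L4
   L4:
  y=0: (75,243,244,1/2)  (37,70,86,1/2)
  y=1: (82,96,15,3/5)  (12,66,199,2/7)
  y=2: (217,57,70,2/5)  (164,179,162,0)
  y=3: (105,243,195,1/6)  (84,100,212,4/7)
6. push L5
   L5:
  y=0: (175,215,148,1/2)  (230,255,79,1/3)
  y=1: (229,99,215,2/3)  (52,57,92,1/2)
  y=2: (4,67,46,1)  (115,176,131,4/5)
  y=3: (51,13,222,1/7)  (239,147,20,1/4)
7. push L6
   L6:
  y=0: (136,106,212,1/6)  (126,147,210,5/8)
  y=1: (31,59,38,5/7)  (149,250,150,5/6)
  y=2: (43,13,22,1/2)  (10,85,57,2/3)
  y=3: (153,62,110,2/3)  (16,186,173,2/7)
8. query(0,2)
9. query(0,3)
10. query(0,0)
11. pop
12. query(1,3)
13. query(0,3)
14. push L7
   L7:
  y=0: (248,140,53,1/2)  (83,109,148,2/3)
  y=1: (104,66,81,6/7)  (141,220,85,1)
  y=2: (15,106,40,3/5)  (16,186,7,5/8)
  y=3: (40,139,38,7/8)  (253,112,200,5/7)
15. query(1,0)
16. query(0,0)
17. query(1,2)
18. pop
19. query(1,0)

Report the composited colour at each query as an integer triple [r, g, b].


at x=1,y=3 over L1,L2,L3:
after L1 α=1: [85, 197, 233]
after L2 α=1/8: [599/8, 811/4, 1703/8]
after L3 α=5/8: [10237/64, 3233/32, 15069/64]
rounded: [160, 101, 235]

at x=0,y=2 over L1,L2,L3,L4,L5,L6:
L1 α=0: [0, 0, 0]
L2 α=1/2: [51/2, 7/2, 120]
L3 α=1/2: [377/4, 143/4, 291/2]
L4 α=2/5: [2867/20, 177/4, 1153/10]
L5 α=1: [4, 67, 46]
L6 α=1/2: [47/2, 40, 34]
rounded: [24, 40, 34]

(0,3) stack=L1,L2,L3,L4,L5,L6; from [0,0,0]:
after L1 α=1/3: [28, 71/3, 106/3]
after L2 α=2/3: [22, 317/9, 1612/9]
after L3 α=1/2: [265/2, 163/9, 968/9]
after L4 α=1/6: [1535/12, 1501/27, 6595/54]
after L5 α=1/7: [1637/14, 3119/63, 8593/63]
after L6 α=2/3: [5921/42, 10931/189, 22453/189]
rounded: [141, 58, 119]

at x=0,y=0 over L1,L2,L3,L4,L5,L6:
L1 α=3/8: [717/8, 105/8, 111/4]
L2 α=1/3: [973/12, 697/12, 247/6]
L3 α=1/3: [1687/18, 1819/18, 931/9]
L4 α=1/2: [3037/36, 6193/36, 3127/18]
L5 α=1/2: [9337/72, 13933/72, 5791/36]
L6 α=1/6: [56477/432, 77297/432, 36587/216]
= [131, 179, 169]

query (1,3) [L1,L2,L3,L4,L5] — begin 0,0,0
after L1 α=1: [85, 197, 233]
after L2 α=1/8: [599/8, 811/4, 1703/8]
after L3 α=5/8: [10237/64, 3233/32, 15069/64]
after L4 α=4/7: [52215/448, 22499/224, 99479/448]
after L5 α=1/4: [263717/1792, 100425/896, 307397/1792]
rounded: [147, 112, 172]

(0,3) stack=L1,L2,L3,L4,L5; from [0,0,0]:
L1 α=1/3: [28, 71/3, 106/3]
L2 α=2/3: [22, 317/9, 1612/9]
L3 α=1/2: [265/2, 163/9, 968/9]
L4 α=1/6: [1535/12, 1501/27, 6595/54]
L5 α=1/7: [1637/14, 3119/63, 8593/63]
→ [117, 50, 136]

(1,0) stack=L1,L2,L3,L4,L5,L7; from [0,0,0]:
after L1 α=5/7: [290/7, 125/7, 0]
after L2 α=1/3: [520/7, 1160/21, 8]
after L3 α=3/4: [701/14, 5305/42, 95]
after L4 α=1/2: [1219/28, 8245/84, 181/2]
after L5 α=1/3: [4439/42, 18955/126, 260/3]
after L7 α=2/3: [11411/126, 46423/378, 1148/9]
→ [91, 123, 128]

query (0,0) [L1,L2,L3,L4,L5,L7] — begin 0,0,0
after L1 α=3/8: [717/8, 105/8, 111/4]
after L2 α=1/3: [973/12, 697/12, 247/6]
after L3 α=1/3: [1687/18, 1819/18, 931/9]
after L4 α=1/2: [3037/36, 6193/36, 3127/18]
after L5 α=1/2: [9337/72, 13933/72, 5791/36]
after L7 α=1/2: [27193/144, 24013/144, 7699/72]
→ [189, 167, 107]

at x=1,y=2 over L1,L2,L3,L4,L5,L7:
after L1 α=1/6: [17/6, 65/2, 70/3]
after L2 α=3/4: [3545/24, 437/8, 1447/12]
after L3 α=1/2: [7505/48, 2181/16, 2863/24]
after L4 α=0: [7505/48, 2181/16, 2863/24]
after L5 α=4/5: [5917/48, 2689/16, 15439/120]
after L7 α=5/8: [7197/128, 22947/128, 16839/320]
rounded: [56, 179, 53]

query (1,0) [L1,L2,L3,L4,L5] — begin 0,0,0
+L1 (α=5/7) → [290/7, 125/7, 0]
+L2 (α=1/3) → [520/7, 1160/21, 8]
+L3 (α=3/4) → [701/14, 5305/42, 95]
+L4 (α=1/2) → [1219/28, 8245/84, 181/2]
+L5 (α=1/3) → [4439/42, 18955/126, 260/3]
→ [106, 150, 87]


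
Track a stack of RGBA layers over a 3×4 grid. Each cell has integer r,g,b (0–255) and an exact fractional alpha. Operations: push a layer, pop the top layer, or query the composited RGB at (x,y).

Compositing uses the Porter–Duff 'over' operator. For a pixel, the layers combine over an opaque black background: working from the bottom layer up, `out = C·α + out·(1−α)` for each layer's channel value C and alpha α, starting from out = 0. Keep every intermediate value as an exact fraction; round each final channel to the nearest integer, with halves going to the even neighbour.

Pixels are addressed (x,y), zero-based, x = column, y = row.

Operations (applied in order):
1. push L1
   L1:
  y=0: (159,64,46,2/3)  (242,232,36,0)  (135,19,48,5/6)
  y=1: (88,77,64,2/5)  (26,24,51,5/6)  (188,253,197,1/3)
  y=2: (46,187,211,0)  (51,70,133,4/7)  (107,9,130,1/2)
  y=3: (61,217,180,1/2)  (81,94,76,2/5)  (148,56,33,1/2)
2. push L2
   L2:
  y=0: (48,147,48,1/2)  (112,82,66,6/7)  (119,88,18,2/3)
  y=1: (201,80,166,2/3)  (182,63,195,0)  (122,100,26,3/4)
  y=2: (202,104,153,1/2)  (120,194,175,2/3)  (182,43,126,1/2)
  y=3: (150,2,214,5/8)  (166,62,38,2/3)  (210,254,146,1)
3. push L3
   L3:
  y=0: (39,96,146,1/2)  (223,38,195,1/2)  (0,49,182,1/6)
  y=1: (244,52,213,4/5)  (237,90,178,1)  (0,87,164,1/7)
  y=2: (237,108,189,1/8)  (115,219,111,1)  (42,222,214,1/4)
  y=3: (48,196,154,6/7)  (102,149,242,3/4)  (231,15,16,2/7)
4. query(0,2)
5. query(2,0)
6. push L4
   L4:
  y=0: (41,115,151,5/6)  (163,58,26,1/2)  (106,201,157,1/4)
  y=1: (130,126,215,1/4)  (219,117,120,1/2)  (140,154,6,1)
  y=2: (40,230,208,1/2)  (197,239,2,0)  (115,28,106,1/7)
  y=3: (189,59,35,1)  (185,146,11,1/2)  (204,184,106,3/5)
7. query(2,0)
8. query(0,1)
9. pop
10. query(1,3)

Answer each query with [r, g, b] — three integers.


at x=0,y=2 over L1,L2,L3:
after L1 α=0: [0, 0, 0]
after L2 α=1/2: [101, 52, 153/2]
after L3 α=1/8: [118, 59, 1449/16]
rounded: [118, 59, 91]

query (2,0) [L1,L2,L3] — begin 0,0,0
after L1 α=5/6: [225/2, 95/6, 40]
after L2 α=2/3: [701/6, 1151/18, 76/3]
after L3 α=1/6: [3505/36, 6637/108, 463/9]
→ [97, 61, 51]

at x=2,y=0 over L1,L2,L3,L4:
after L1 α=5/6: [225/2, 95/6, 40]
after L2 α=2/3: [701/6, 1151/18, 76/3]
after L3 α=1/6: [3505/36, 6637/108, 463/9]
after L4 α=1/4: [4777/48, 13873/144, 467/6]
= [100, 96, 78]

(0,1) stack=L1,L2,L3,L4; from [0,0,0]:
+L1 (α=2/5) → [176/5, 154/5, 128/5]
+L2 (α=2/3) → [2186/15, 318/5, 596/5]
+L3 (α=4/5) → [16826/75, 1358/25, 4856/25]
+L4 (α=1/4) → [5019/25, 1806/25, 19943/100]
→ [201, 72, 199]

(1,3) stack=L1,L2,L3; from [0,0,0]:
L1 α=2/5: [162/5, 188/5, 152/5]
L2 α=2/3: [1822/15, 808/15, 532/15]
L3 α=3/4: [1603/15, 7513/60, 5711/30]
→ [107, 125, 190]


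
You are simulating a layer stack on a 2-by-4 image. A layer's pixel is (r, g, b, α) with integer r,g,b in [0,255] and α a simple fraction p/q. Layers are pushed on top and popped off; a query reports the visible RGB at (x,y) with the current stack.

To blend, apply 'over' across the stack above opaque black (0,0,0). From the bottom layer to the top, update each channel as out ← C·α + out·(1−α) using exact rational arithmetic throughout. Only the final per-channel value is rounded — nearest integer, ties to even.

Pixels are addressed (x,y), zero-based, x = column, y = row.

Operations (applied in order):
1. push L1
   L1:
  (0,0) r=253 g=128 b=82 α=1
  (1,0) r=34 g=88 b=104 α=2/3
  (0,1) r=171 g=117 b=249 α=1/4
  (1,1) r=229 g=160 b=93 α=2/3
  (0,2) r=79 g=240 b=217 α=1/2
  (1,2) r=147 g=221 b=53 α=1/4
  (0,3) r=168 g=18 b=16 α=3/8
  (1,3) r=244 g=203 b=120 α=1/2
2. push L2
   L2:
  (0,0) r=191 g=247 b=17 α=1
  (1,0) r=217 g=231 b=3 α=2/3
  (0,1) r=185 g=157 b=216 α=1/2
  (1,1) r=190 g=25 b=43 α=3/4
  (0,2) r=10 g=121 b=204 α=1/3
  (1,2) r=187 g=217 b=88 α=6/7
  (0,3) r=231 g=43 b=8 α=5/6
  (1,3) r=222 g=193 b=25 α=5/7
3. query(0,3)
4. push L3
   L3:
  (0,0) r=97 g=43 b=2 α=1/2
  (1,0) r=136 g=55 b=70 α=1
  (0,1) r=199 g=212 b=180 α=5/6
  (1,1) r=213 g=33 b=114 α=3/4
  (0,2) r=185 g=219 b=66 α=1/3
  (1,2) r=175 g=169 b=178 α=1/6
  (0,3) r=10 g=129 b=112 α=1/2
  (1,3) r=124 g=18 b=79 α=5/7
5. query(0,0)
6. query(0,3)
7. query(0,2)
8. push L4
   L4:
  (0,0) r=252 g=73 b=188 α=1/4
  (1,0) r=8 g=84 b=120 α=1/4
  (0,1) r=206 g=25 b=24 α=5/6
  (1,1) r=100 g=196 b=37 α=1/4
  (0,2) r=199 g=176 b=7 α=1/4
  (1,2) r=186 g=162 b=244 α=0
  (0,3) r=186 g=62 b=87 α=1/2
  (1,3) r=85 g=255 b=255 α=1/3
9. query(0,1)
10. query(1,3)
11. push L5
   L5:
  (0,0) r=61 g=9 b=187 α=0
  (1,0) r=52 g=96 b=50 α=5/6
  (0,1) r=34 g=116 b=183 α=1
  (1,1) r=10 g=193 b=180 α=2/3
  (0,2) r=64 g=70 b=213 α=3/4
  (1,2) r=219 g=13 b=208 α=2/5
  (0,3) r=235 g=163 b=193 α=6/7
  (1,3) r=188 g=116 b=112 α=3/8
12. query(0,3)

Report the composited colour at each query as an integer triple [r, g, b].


at x=0,y=3 over L1,L2:
after L1 α=3/8: [63, 27/4, 6]
after L2 α=5/6: [203, 887/24, 23/3]
rounded: [203, 37, 8]

query (0,0) [L1,L2,L3] — begin 0,0,0
L1 α=1: [253, 128, 82]
L2 α=1: [191, 247, 17]
L3 α=1/2: [144, 145, 19/2]
→ [144, 145, 10]

(0,3) stack=L1,L2,L3; from [0,0,0]:
+L1 (α=3/8) → [63, 27/4, 6]
+L2 (α=5/6) → [203, 887/24, 23/3]
+L3 (α=1/2) → [213/2, 3983/48, 359/6]
= [106, 83, 60]

at x=0,y=2 over L1,L2,L3:
L1 α=1/2: [79/2, 120, 217/2]
L2 α=1/3: [89/3, 361/3, 421/3]
L3 α=1/3: [733/9, 1379/9, 1040/9]
rounded: [81, 153, 116]

at x=0,y=1 over L1,L2,L3,L4:
L1 α=1/4: [171/4, 117/4, 249/4]
L2 α=1/2: [911/8, 745/8, 1113/8]
L3 α=5/6: [2957/16, 3075/16, 2771/16]
L4 α=5/6: [6479/32, 5075/96, 4691/96]
rounded: [202, 53, 49]

(1,3) stack=L1,L2,L3,L4; from [0,0,0]:
+L1 (α=1/2) → [122, 203/2, 60]
+L2 (α=5/7) → [1354/7, 1168/7, 35]
+L3 (α=5/7) → [7048/49, 2966/49, 465/7]
+L4 (α=1/3) → [6087/49, 18427/147, 905/7]
→ [124, 125, 129]

(0,3) stack=L1,L2,L3,L4,L5; from [0,0,0]:
L1 α=3/8: [63, 27/4, 6]
L2 α=5/6: [203, 887/24, 23/3]
L3 α=1/2: [213/2, 3983/48, 359/6]
L4 α=1/2: [585/4, 6959/96, 881/12]
L5 α=6/7: [6225/28, 100847/672, 2111/12]
→ [222, 150, 176]


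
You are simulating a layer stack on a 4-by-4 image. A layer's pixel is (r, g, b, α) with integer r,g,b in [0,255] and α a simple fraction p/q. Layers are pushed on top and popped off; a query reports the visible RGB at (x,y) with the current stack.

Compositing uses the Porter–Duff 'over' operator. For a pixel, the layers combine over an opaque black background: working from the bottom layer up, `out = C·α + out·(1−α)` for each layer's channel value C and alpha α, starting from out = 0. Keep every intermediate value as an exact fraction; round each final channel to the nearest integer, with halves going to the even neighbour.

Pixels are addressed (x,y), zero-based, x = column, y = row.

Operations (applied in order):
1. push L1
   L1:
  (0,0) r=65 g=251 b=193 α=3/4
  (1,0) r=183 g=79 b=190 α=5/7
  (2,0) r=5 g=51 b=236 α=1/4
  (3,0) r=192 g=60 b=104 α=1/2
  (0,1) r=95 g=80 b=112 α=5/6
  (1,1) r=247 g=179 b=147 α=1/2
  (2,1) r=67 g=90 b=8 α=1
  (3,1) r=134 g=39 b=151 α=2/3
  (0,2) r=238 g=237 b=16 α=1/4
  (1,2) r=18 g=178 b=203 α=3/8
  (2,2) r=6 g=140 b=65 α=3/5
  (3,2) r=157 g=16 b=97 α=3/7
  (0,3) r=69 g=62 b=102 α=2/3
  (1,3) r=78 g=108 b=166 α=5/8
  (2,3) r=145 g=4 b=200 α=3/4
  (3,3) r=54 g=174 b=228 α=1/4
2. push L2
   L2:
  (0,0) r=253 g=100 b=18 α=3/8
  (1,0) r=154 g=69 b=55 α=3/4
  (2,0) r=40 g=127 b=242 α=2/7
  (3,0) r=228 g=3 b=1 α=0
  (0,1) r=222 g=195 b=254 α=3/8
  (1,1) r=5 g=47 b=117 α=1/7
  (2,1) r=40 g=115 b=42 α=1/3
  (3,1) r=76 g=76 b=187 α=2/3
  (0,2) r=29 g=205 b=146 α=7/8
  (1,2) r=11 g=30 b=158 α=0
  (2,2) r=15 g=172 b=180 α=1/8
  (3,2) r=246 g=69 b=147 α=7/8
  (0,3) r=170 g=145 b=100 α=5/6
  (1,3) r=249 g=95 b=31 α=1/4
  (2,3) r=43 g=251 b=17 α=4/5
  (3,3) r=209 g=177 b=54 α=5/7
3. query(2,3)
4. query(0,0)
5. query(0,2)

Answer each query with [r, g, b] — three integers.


query (2,3) [L1,L2] — begin 0,0,0
after L1 α=3/4: [435/4, 3, 150]
after L2 α=4/5: [1123/20, 1007/5, 218/5]
rounded: [56, 201, 44]

query (0,0) [L1,L2] — begin 0,0,0
+L1 (α=3/4) → [195/4, 753/4, 579/4]
+L2 (α=3/8) → [4011/32, 4965/32, 3111/32]
→ [125, 155, 97]

at x=0,y=2 over L1,L2:
after L1 α=1/4: [119/2, 237/4, 4]
after L2 α=7/8: [525/16, 5977/32, 513/4]
→ [33, 187, 128]


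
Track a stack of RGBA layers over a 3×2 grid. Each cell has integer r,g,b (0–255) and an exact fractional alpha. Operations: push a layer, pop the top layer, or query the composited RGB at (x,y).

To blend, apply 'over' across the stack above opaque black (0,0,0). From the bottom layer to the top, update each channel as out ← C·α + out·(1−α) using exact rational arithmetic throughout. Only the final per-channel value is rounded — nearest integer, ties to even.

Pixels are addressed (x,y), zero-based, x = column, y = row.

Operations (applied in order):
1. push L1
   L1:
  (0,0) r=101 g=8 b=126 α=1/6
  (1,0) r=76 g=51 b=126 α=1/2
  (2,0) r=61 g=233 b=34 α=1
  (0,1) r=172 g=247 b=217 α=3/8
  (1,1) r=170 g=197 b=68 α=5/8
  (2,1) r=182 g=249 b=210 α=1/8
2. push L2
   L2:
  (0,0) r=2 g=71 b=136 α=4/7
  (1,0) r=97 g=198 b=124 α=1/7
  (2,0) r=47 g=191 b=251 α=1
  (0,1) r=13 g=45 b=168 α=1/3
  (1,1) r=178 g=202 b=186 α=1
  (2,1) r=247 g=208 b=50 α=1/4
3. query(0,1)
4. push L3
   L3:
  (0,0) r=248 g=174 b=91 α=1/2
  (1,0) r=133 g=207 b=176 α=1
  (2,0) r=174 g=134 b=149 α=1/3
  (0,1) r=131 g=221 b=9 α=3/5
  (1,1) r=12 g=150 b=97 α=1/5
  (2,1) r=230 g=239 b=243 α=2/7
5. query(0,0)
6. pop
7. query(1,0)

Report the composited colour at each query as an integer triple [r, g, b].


query (0,1) [L1,L2] — begin 0,0,0
L1 α=3/8: [129/2, 741/8, 651/8]
L2 α=1/3: [142/3, 307/4, 441/4]
rounded: [47, 77, 110]

query (0,0) [L1,L2,L3] — begin 0,0,0
+L1 (α=1/6) → [101/6, 4/3, 21]
+L2 (α=4/7) → [117/14, 288/7, 607/7]
+L3 (α=1/2) → [3589/28, 753/7, 622/7]
= [128, 108, 89]

(1,0) stack=L1,L2; from [0,0,0]:
after L1 α=1/2: [38, 51/2, 63]
after L2 α=1/7: [325/7, 351/7, 502/7]
→ [46, 50, 72]


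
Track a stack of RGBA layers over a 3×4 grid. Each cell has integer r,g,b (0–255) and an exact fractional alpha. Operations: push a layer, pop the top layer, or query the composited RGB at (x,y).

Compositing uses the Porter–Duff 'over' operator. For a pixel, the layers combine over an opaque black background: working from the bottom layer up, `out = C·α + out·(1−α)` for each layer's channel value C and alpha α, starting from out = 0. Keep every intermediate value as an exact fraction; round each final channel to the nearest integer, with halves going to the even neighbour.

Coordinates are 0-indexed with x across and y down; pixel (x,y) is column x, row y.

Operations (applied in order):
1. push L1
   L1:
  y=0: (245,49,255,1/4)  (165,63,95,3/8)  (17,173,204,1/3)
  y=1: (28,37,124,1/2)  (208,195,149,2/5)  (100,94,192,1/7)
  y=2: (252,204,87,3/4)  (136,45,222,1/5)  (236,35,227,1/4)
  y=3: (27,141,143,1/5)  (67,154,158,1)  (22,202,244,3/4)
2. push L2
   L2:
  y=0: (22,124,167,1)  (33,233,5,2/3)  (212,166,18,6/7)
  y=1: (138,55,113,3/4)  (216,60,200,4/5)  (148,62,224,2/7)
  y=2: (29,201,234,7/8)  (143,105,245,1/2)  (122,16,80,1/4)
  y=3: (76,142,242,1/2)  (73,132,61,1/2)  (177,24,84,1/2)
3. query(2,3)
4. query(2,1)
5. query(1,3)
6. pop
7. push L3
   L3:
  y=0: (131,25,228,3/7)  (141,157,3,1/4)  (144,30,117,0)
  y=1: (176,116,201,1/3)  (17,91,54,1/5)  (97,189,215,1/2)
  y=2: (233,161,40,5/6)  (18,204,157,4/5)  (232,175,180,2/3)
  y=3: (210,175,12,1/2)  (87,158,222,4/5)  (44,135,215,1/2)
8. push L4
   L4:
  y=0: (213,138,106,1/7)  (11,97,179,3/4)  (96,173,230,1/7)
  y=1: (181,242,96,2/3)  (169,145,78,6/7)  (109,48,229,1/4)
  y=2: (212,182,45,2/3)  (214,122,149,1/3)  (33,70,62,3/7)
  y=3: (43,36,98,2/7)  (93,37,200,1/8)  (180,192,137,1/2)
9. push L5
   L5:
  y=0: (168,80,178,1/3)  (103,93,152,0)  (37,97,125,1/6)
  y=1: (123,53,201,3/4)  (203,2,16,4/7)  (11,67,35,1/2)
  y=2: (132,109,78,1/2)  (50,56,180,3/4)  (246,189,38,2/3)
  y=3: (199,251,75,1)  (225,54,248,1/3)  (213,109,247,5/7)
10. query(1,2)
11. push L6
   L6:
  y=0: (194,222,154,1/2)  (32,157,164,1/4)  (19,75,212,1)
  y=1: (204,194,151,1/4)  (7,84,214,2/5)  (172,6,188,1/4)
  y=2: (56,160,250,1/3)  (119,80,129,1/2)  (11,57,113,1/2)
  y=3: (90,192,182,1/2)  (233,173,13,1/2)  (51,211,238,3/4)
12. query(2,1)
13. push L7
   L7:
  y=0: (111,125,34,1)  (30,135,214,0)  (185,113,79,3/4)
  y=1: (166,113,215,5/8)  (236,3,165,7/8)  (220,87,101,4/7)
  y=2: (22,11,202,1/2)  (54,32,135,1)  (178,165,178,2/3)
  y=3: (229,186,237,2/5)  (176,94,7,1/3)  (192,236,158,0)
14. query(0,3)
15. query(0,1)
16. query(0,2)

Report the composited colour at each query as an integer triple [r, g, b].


at x=2,y=3 over L1,L2:
after L1 α=3/4: [33/2, 303/2, 183]
after L2 α=1/2: [387/4, 351/4, 267/2]
= [97, 88, 134]

(2,1) stack=L1,L2; from [0,0,0]:
+L1 (α=1/7) → [100/7, 94/7, 192/7]
+L2 (α=2/7) → [2572/49, 1338/49, 4096/49]
= [52, 27, 84]

query (1,3) [L1,L2] — begin 0,0,0
+L1 (α=1) → [67, 154, 158]
+L2 (α=1/2) → [70, 143, 219/2]
rounded: [70, 143, 110]

query (1,2) [L1,L3,L4,L5] — begin 0,0,0
after L1 α=1/5: [136/5, 9, 222/5]
after L3 α=4/5: [496/25, 165, 3362/25]
after L4 α=1/3: [2114/25, 452/3, 3483/25]
after L5 α=3/4: [1466/25, 239/3, 16983/100]
rounded: [59, 80, 170]

(2,1) stack=L1,L3,L4,L5,L6; from [0,0,0]:
L1 α=1/7: [100/7, 94/7, 192/7]
L3 α=1/2: [779/14, 1417/14, 1697/14]
L4 α=1/4: [3863/56, 4923/56, 8297/56]
L5 α=1/2: [4479/112, 8675/112, 10257/112]
L6 α=1/4: [32701/448, 26697/448, 51827/448]
rounded: [73, 60, 116]

query (0,3) [L1,L3,L4,L5,L6,L7] — begin 0,0,0
L1 α=1/5: [27/5, 141/5, 143/5]
L3 α=1/2: [1077/10, 508/5, 203/10]
L4 α=2/7: [1249/14, 580/7, 85/2]
L5 α=1: [199, 251, 75]
L6 α=1/2: [289/2, 443/2, 257/2]
L7 α=2/5: [1783/10, 2073/10, 1719/10]
→ [178, 207, 172]

query (0,1) [L1,L3,L4,L5,L6,L7] — begin 0,0,0
+L1 (α=1/2) → [14, 37/2, 62]
+L3 (α=1/3) → [68, 51, 325/3]
+L4 (α=2/3) → [430/3, 535/3, 901/9]
+L5 (α=3/4) → [1537/12, 253/3, 1582/9]
+L6 (α=1/4) → [2353/16, 447/4, 2035/12]
+L7 (α=5/8) → [20339/128, 3601/32, 6335/32]
rounded: [159, 113, 198]

query (0,2) [L1,L3,L4,L5,L6,L7] — begin 0,0,0
+L1 (α=3/4) → [189, 153, 261/4]
+L3 (α=5/6) → [677/3, 479/3, 1061/24]
+L4 (α=2/3) → [1949/9, 1571/9, 3221/72]
+L5 (α=1/2) → [3137/18, 1276/9, 8837/144]
+L6 (α=1/3) → [3641/27, 3992/27, 26837/216]
+L7 (α=1/2) → [4235/54, 4289/54, 70469/432]
rounded: [78, 79, 163]


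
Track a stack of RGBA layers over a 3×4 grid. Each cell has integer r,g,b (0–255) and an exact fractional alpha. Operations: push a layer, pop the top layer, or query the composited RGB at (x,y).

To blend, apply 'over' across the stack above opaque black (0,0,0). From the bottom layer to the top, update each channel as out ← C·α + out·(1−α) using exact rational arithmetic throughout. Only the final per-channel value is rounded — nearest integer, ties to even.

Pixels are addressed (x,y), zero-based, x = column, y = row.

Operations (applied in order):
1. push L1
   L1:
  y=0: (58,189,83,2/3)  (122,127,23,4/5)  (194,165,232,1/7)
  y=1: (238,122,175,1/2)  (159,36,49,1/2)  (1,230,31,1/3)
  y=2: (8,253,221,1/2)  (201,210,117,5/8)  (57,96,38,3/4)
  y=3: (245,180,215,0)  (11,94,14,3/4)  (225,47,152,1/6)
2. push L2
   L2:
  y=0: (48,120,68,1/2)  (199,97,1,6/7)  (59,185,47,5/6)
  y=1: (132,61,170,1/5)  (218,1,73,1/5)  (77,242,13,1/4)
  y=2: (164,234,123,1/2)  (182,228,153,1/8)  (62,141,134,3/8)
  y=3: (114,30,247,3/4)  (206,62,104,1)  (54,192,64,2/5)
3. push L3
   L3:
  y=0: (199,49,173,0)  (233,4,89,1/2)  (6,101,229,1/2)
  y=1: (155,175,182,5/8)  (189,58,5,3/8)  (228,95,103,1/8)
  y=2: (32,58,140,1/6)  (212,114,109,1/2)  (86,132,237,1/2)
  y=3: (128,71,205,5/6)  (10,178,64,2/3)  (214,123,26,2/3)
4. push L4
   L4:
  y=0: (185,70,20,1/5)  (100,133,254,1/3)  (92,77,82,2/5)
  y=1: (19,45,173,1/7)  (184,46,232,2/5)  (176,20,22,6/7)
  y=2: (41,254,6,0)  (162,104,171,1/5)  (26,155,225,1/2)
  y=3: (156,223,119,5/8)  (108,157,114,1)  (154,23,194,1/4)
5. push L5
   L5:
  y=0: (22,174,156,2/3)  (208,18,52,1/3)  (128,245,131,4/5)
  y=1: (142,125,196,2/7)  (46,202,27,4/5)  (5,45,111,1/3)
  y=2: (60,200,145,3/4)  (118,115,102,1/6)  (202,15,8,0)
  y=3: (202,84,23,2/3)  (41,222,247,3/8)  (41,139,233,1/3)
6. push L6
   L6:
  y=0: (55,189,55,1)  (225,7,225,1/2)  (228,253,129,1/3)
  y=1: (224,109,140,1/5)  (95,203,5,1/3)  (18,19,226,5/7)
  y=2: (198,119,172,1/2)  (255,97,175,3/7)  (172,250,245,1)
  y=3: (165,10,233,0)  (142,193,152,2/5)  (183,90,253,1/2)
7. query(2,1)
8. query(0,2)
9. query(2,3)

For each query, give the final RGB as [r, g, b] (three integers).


(2,1) stack=L1,L2,L3,L4,L5,L6; from [0,0,0]:
after L1 α=1/3: [1/3, 230/3, 31/3]
after L2 α=1/4: [39/2, 118, 11]
after L3 α=1/8: [729/16, 921/8, 45/2]
after L4 α=6/7: [17625/112, 1881/56, 309/14]
after L5 α=1/3: [17905/168, 1047/28, 362/7]
after L6 α=5/7: [25465/588, 2377/98, 8634/49]
rounded: [43, 24, 176]

query (0,2) [L1,L2,L3,L4,L5,L6] — begin 0,0,0
L1 α=1/2: [4, 253/2, 221/2]
L2 α=1/2: [84, 721/4, 467/4]
L3 α=1/6: [226/3, 1279/8, 965/8]
L4 α=0: [226/3, 1279/8, 965/8]
L5 α=3/4: [383/6, 6079/32, 4445/32]
L6 α=1/2: [1571/12, 9887/64, 9949/64]
= [131, 154, 155]

(2,3) stack=L1,L2,L3,L4,L5,L6; from [0,0,0]:
L1 α=1/6: [75/2, 47/6, 76/3]
L2 α=2/5: [441/10, 163/2, 204/5]
L3 α=2/3: [4721/30, 655/6, 464/15]
L4 α=1/4: [6261/40, 701/8, 717/10]
L5 α=1/3: [7081/60, 419/4, 1882/15]
L6 α=1/2: [18061/120, 779/8, 5677/30]
→ [151, 97, 189]


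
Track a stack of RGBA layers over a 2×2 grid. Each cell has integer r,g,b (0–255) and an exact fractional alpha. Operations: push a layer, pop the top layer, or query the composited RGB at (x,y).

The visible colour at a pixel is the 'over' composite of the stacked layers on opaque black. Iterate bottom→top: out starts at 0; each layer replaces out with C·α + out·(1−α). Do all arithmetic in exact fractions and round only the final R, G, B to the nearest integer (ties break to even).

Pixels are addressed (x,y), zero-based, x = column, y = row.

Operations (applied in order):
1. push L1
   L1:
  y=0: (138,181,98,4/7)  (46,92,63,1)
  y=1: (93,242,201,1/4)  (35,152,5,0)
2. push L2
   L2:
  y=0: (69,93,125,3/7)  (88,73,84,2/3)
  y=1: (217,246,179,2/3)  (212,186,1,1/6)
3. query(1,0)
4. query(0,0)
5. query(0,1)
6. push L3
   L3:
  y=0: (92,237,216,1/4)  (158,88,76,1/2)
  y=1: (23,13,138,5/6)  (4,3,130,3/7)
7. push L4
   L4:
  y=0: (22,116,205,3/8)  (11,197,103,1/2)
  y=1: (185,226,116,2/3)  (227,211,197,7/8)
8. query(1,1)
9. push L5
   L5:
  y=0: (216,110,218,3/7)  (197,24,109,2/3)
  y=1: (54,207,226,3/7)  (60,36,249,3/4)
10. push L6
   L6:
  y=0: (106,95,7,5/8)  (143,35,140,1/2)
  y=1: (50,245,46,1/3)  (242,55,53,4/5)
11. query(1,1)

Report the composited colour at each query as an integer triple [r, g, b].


query (1,0) [L1,L2] — begin 0,0,0
after L1 α=1: [46, 92, 63]
after L2 α=2/3: [74, 238/3, 77]
= [74, 79, 77]

at x=0,y=0 over L1,L2:
+L1 (α=4/7) → [552/7, 724/7, 56]
+L2 (α=3/7) → [3657/49, 4849/49, 599/7]
→ [75, 99, 86]

at x=0,y=1 over L1,L2:
+L1 (α=1/4) → [93/4, 121/2, 201/4]
+L2 (α=2/3) → [1829/12, 1105/6, 1633/12]
rounded: [152, 184, 136]

at x=1,y=1 over L1,L2,L3,L4:
L1 α=0: [0, 0, 0]
L2 α=1/6: [106/3, 31, 1/6]
L3 α=3/7: [460/21, 19, 1172/21]
L4 α=7/8: [33829/168, 187, 30131/168]
= [201, 187, 179]

(1,1) stack=L1,L2,L3,L4,L5,L6; from [0,0,0]:
+L1 (α=0) → [0, 0, 0]
+L2 (α=1/6) → [106/3, 31, 1/6]
+L3 (α=3/7) → [460/21, 19, 1172/21]
+L4 (α=7/8) → [33829/168, 187, 30131/168]
+L5 (α=3/4) → [64069/672, 295/4, 155627/672]
+L6 (α=4/5) → [142913/672, 235/4, 298091/3360]
= [213, 59, 89]


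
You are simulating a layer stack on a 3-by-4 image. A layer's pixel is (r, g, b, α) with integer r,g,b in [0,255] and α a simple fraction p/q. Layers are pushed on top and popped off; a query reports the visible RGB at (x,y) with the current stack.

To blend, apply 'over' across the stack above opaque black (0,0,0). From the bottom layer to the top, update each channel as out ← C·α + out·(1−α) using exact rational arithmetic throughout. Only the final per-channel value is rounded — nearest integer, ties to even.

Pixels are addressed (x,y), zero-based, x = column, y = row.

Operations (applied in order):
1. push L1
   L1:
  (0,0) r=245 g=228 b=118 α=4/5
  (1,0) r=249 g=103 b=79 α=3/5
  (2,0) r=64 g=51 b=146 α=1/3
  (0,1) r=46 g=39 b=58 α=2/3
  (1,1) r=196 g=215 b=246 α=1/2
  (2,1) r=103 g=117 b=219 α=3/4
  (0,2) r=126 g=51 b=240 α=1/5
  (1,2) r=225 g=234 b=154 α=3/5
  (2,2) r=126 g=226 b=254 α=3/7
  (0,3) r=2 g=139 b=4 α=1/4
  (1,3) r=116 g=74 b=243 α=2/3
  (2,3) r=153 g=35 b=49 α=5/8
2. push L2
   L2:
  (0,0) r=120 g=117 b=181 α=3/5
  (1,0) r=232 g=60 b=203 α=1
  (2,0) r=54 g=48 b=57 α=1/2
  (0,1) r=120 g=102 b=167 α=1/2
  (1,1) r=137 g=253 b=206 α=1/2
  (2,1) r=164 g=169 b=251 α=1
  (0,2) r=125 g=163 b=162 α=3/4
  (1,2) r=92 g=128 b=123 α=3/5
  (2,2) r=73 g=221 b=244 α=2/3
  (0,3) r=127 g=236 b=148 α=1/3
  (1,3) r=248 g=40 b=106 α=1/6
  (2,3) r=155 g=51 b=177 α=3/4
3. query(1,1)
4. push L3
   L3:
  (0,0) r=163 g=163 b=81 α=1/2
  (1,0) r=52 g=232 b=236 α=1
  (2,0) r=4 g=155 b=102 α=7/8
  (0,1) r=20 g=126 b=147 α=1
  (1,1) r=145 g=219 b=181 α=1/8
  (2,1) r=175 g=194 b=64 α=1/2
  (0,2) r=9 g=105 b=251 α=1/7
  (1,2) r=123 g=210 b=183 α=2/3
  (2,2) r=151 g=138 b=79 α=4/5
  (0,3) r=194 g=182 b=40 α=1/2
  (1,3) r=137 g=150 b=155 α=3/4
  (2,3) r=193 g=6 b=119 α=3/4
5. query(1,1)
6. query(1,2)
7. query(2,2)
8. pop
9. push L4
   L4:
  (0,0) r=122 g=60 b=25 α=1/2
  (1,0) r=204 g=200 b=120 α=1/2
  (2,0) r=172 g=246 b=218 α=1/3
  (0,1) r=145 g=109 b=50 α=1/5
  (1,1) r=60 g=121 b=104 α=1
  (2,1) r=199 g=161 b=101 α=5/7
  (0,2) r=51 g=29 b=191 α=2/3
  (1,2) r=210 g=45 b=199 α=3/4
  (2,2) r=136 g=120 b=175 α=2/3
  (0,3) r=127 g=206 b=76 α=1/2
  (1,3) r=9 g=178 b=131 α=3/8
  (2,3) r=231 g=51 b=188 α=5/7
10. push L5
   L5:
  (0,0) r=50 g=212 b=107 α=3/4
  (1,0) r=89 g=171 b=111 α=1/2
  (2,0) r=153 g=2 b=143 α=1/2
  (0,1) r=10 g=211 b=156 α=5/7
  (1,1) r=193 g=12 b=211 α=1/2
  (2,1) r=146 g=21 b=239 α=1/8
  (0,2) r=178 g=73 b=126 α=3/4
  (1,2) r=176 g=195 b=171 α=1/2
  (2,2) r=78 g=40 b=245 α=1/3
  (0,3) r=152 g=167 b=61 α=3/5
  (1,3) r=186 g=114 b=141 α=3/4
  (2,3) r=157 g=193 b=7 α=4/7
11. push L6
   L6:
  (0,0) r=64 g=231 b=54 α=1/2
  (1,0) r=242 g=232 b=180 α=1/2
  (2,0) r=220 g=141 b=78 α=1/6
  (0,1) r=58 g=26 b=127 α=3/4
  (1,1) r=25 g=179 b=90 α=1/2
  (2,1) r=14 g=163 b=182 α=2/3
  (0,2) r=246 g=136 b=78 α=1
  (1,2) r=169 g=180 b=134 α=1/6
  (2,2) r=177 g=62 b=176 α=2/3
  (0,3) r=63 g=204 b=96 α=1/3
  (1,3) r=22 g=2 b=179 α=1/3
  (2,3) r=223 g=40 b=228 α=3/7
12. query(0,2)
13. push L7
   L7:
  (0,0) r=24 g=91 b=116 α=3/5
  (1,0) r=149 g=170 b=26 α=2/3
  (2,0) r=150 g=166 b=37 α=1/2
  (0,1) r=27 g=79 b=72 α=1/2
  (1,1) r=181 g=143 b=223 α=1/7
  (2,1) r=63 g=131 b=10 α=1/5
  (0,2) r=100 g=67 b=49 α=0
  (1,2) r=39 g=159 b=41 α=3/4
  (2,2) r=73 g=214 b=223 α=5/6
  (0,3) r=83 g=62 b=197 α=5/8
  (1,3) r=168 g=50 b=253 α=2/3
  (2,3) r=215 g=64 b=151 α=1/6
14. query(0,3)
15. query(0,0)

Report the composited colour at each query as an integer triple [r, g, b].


at x=1,y=1 over L1,L2:
+L1 (α=1/2) → [98, 215/2, 123]
+L2 (α=1/2) → [235/2, 721/4, 329/2]
→ [118, 180, 164]

(1,1) stack=L1,L2,L3; from [0,0,0]:
after L1 α=1/2: [98, 215/2, 123]
after L2 α=1/2: [235/2, 721/4, 329/2]
after L3 α=1/8: [1935/16, 5923/32, 2665/16]
= [121, 185, 167]

query (1,2) [L1,L2,L3] — begin 0,0,0
+L1 (α=3/5) → [135, 702/5, 462/5]
+L2 (α=3/5) → [546/5, 3324/25, 2769/25]
+L3 (α=2/3) → [592/5, 4608/25, 3973/25]
→ [118, 184, 159]

(2,2) stack=L1,L2,L3; from [0,0,0]:
after L1 α=3/7: [54, 678/7, 762/7]
after L2 α=2/3: [200/3, 3772/21, 4178/21]
after L3 α=4/5: [2012/15, 15364/105, 10814/105]
rounded: [134, 146, 103]

(0,2) stack=L1,L2,L4,L5,L6; from [0,0,0]:
+L1 (α=1/5) → [126/5, 51/5, 48]
+L2 (α=3/4) → [2001/20, 624/5, 267/2]
+L4 (α=2/3) → [1347/20, 914/15, 1031/6]
+L5 (α=3/4) → [12027/80, 4199/60, 3299/24]
+L6 (α=1) → [246, 136, 78]
= [246, 136, 78]

query (0,3) [L1,L2,L4,L5,L6,L7] — begin 0,0,0
after L1 α=1/4: [1/2, 139/4, 1]
after L2 α=1/3: [128/3, 611/6, 50]
after L4 α=1/2: [509/6, 1847/12, 63]
after L5 α=3/5: [1877/15, 4853/30, 309/5]
after L6 α=1/3: [4699/45, 7913/45, 366/5]
after L7 α=5/8: [2731/30, 12563/120, 6023/40]
= [91, 105, 151]

at x=0,y=0 over L1,L2,L4,L5,L6,L7:
L1 α=4/5: [196, 912/5, 472/5]
L2 α=3/5: [752/5, 3579/25, 3659/25]
L4 α=1/2: [681/5, 5079/50, 2142/25]
L5 α=3/4: [1431/20, 36879/200, 10167/100]
L6 α=1/2: [2711/40, 83079/400, 15567/200]
L7 α=3/5: [4151/100, 137679/1000, 50367/500]
= [42, 138, 101]


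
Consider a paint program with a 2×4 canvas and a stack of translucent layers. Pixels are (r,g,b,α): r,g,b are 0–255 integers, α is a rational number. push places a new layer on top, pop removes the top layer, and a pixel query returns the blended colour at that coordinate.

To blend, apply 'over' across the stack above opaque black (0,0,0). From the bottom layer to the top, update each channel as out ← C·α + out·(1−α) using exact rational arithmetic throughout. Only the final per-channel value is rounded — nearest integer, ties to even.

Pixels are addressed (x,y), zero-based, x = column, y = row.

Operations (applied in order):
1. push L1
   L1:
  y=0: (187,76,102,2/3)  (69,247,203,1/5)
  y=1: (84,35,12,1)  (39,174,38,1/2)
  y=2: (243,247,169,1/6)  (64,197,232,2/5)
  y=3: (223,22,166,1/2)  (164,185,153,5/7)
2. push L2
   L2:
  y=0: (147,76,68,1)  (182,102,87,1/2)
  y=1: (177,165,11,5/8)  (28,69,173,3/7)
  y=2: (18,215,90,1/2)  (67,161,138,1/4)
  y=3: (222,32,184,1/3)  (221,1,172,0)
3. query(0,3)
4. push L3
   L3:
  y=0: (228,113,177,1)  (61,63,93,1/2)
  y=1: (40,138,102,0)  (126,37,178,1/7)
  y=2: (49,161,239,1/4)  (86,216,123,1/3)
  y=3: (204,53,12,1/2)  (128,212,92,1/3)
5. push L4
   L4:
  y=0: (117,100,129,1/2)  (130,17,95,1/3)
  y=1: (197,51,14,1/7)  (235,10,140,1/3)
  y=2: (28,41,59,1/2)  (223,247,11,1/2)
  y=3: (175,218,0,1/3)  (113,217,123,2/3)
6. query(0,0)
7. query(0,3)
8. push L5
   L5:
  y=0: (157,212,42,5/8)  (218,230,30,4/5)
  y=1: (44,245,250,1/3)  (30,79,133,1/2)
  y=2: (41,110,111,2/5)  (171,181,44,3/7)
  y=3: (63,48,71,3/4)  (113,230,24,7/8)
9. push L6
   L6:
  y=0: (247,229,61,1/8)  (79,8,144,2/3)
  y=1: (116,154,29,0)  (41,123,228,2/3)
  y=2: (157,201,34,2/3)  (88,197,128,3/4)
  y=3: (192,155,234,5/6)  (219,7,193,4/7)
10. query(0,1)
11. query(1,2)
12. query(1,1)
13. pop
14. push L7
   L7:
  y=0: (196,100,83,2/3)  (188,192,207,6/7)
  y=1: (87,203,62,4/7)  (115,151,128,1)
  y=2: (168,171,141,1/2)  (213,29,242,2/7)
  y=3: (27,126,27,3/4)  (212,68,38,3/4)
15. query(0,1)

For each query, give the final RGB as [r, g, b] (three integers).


(0,3) stack=L1,L2; from [0,0,0]:
+L1 (α=1/2) → [223/2, 11, 83]
+L2 (α=1/3) → [445/3, 18, 350/3]
= [148, 18, 117]

(0,0) stack=L1,L2,L3,L4; from [0,0,0]:
+L1 (α=2/3) → [374/3, 152/3, 68]
+L2 (α=1) → [147, 76, 68]
+L3 (α=1) → [228, 113, 177]
+L4 (α=1/2) → [345/2, 213/2, 153]
rounded: [172, 106, 153]

query (0,3) [L1,L2,L3,L4] — begin 0,0,0
after L1 α=1/2: [223/2, 11, 83]
after L2 α=1/3: [445/3, 18, 350/3]
after L3 α=1/2: [1057/6, 71/2, 193/3]
after L4 α=1/3: [1582/9, 289/3, 386/9]
= [176, 96, 43]

at x=0,y=1 over L1,L2,L3,L4,L5,L6:
+L1 (α=1) → [84, 35, 12]
+L2 (α=5/8) → [1137/8, 465/4, 91/8]
+L3 (α=0) → [1137/8, 465/4, 91/8]
+L4 (α=1/7) → [4199/28, 1497/14, 47/4]
+L5 (α=1/3) → [1605/14, 3212/21, 547/6]
+L6 (α=0) → [1605/14, 3212/21, 547/6]
→ [115, 153, 91]

query (1,2) [L1,L2,L3,L4,L5,L6] — begin 0,0,0
L1 α=2/5: [128/5, 394/5, 464/5]
L2 α=1/4: [719/20, 1987/20, 1041/10]
L3 α=1/3: [1579/30, 4147/30, 552/5]
L4 α=1/2: [8269/60, 11557/60, 607/10]
L5 α=3/7: [15964/105, 19702/105, 1874/35]
L6 α=3/4: [10921/105, 81757/420, 7657/70]
rounded: [104, 195, 109]

query (1,1) [L1,L2,L3,L4,L5,L6] — begin 0,0,0
after L1 α=1/2: [39/2, 87, 19]
after L2 α=3/7: [162/7, 555/7, 85]
after L3 α=1/7: [1854/49, 3589/49, 688/7]
after L4 α=1/3: [15223/147, 2556/49, 2356/21]
after L5 α=1/2: [19633/294, 6427/98, 5149/42]
after L6 α=2/3: [43741/882, 30535/294, 24301/126]
→ [50, 104, 193]

query (0,1) [L1,L2,L3,L4,L5,L7] — begin 0,0,0
after L1 α=1: [84, 35, 12]
after L2 α=5/8: [1137/8, 465/4, 91/8]
after L3 α=0: [1137/8, 465/4, 91/8]
after L4 α=1/7: [4199/28, 1497/14, 47/4]
after L5 α=1/3: [1605/14, 3212/21, 547/6]
after L7 α=4/7: [9687/98, 8896/49, 149/2]
→ [99, 182, 74]


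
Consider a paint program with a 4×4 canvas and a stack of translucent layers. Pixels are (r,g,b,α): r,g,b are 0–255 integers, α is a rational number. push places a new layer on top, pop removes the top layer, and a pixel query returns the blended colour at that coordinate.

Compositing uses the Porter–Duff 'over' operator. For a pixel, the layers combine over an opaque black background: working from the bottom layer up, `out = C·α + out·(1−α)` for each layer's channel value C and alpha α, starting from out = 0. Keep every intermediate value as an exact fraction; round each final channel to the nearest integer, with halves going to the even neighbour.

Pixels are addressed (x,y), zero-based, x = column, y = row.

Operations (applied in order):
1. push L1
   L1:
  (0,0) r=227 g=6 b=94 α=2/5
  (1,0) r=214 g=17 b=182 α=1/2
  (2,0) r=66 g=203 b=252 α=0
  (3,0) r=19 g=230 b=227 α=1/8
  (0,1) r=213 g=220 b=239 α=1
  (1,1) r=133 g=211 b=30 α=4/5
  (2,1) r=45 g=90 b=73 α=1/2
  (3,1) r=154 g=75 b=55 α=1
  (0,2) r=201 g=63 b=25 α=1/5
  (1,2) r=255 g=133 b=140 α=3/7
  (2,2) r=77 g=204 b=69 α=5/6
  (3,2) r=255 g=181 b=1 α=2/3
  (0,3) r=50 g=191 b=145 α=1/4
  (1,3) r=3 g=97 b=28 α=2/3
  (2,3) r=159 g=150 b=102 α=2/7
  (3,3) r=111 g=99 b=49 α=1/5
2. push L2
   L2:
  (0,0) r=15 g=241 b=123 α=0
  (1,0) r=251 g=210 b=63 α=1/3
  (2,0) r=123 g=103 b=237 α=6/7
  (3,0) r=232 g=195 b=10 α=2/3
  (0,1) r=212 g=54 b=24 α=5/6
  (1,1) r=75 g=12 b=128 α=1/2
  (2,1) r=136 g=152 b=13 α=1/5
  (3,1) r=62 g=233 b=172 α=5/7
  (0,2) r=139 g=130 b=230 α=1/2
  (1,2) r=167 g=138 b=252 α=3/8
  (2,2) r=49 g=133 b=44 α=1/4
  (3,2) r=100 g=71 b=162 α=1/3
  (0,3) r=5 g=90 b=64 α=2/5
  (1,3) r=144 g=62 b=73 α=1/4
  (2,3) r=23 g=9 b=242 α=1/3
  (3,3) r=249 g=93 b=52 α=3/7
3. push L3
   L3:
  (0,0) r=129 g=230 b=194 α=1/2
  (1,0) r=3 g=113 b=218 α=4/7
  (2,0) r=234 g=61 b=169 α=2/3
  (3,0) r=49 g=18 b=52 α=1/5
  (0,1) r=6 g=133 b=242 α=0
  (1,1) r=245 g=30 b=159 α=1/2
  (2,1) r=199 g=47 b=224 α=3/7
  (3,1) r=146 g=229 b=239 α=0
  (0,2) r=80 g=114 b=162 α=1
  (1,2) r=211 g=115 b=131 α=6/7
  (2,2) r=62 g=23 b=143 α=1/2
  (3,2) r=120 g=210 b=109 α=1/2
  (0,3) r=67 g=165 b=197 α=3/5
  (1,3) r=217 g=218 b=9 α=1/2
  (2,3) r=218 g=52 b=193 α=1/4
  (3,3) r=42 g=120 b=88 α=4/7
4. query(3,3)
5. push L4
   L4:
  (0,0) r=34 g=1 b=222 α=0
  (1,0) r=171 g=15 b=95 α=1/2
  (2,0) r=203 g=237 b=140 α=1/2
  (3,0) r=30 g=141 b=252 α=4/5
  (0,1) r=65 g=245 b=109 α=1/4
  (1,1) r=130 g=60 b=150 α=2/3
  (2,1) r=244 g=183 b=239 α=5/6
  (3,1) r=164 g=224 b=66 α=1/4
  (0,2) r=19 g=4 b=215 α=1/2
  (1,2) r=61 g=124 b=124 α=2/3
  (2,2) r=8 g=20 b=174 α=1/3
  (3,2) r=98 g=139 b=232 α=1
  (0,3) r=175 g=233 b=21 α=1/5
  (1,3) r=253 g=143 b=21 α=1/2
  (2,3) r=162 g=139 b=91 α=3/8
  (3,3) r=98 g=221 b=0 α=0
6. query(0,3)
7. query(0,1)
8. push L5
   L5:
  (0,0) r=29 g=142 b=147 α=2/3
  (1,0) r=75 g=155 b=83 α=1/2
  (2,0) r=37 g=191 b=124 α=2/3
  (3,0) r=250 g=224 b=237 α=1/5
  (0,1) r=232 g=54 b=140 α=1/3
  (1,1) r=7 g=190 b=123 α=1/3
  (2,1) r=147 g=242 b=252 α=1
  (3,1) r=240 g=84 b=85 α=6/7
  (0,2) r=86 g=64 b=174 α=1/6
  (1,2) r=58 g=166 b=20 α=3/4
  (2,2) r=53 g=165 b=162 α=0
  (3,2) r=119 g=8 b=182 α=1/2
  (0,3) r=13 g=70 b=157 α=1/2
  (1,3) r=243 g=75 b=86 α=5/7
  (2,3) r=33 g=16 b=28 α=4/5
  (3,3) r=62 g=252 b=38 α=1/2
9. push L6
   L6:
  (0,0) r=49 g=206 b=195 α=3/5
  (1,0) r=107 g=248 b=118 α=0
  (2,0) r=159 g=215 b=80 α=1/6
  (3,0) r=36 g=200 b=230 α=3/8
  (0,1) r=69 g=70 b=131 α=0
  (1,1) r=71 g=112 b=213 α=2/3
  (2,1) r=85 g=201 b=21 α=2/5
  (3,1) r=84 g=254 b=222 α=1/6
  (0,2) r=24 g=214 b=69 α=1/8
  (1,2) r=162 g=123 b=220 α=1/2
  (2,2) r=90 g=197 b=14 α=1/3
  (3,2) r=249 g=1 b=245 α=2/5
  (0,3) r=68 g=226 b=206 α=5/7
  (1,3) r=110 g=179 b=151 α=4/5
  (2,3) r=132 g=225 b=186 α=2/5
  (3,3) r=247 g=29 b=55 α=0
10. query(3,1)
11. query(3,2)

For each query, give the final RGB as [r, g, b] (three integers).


at x=3,y=3 over L1,L2,L3:
after L1 α=1/5: [111/5, 99/5, 49/5]
after L2 α=3/7: [597/5, 1791/35, 976/35]
after L3 α=4/7: [2631/35, 22173/245, 15248/245]
rounded: [75, 91, 62]

at x=0,y=3 over L1,L2,L3,L4:
L1 α=1/4: [25/2, 191/4, 145/4]
L2 α=2/5: [19/2, 1293/20, 947/20]
L3 α=3/5: [44, 6243/50, 6857/50]
L4 α=1/5: [351/5, 18311/125, 14239/125]
= [70, 146, 114]

(0,1) stack=L1,L2,L3,L4; from [0,0,0]:
after L1 α=1: [213, 220, 239]
after L2 α=5/6: [1273/6, 245/3, 359/6]
after L3 α=0: [1273/6, 245/3, 359/6]
after L4 α=1/4: [1403/8, 245/2, 577/8]
rounded: [175, 122, 72]

query (3,1) [L1,L2,L3,L4,L5,L6] — begin 0,0,0
after L1 α=1: [154, 75, 55]
after L2 α=5/7: [618/7, 1315/7, 970/7]
after L3 α=0: [618/7, 1315/7, 970/7]
after L4 α=1/4: [1501/14, 5513/28, 843/7]
after L5 α=6/7: [21661/98, 19625/196, 4413/49]
after L6 α=1/6: [116537/588, 49303/392, 10981/98]
rounded: [198, 126, 112]

query (3,2) [L1,L2,L3,L4,L5,L6] — begin 0,0,0
+L1 (α=2/3) → [170, 362/3, 2/3]
+L2 (α=1/3) → [440/3, 937/9, 490/9]
+L3 (α=1/2) → [400/3, 2827/18, 1471/18]
+L4 (α=1) → [98, 139, 232]
+L5 (α=1/2) → [217/2, 147/2, 207]
+L6 (α=2/5) → [1647/10, 89/2, 1111/5]
rounded: [165, 44, 222]
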